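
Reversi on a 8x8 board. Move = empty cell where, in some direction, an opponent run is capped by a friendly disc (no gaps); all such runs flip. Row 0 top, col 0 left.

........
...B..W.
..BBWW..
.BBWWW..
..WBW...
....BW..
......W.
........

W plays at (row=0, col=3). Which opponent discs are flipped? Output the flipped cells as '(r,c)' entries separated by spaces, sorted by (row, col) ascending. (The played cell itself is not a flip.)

Answer: (1,3) (2,3)

Derivation:
Dir NW: edge -> no flip
Dir N: edge -> no flip
Dir NE: edge -> no flip
Dir W: first cell '.' (not opp) -> no flip
Dir E: first cell '.' (not opp) -> no flip
Dir SW: first cell '.' (not opp) -> no flip
Dir S: opp run (1,3) (2,3) capped by W -> flip
Dir SE: first cell '.' (not opp) -> no flip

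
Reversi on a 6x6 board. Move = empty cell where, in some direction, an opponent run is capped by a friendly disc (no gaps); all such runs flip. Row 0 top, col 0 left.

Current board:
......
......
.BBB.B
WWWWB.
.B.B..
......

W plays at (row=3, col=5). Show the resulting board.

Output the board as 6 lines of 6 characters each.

Answer: ......
......
.BBB.B
WWWWWW
.B.B..
......

Derivation:
Place W at (3,5); scan 8 dirs for brackets.
Dir NW: first cell '.' (not opp) -> no flip
Dir N: opp run (2,5), next='.' -> no flip
Dir NE: edge -> no flip
Dir W: opp run (3,4) capped by W -> flip
Dir E: edge -> no flip
Dir SW: first cell '.' (not opp) -> no flip
Dir S: first cell '.' (not opp) -> no flip
Dir SE: edge -> no flip
All flips: (3,4)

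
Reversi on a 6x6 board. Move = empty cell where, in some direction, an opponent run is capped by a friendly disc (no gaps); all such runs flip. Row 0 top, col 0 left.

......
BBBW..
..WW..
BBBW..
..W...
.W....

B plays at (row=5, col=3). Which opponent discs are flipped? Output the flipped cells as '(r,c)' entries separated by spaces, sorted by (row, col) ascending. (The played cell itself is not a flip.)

Dir NW: opp run (4,2) capped by B -> flip
Dir N: first cell '.' (not opp) -> no flip
Dir NE: first cell '.' (not opp) -> no flip
Dir W: first cell '.' (not opp) -> no flip
Dir E: first cell '.' (not opp) -> no flip
Dir SW: edge -> no flip
Dir S: edge -> no flip
Dir SE: edge -> no flip

Answer: (4,2)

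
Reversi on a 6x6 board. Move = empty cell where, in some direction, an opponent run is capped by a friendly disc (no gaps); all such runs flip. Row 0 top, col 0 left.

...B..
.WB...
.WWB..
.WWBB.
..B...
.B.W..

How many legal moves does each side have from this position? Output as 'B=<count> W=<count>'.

-- B to move --
(0,0): flips 2 -> legal
(0,1): no bracket -> illegal
(0,2): no bracket -> illegal
(1,0): flips 1 -> legal
(1,3): no bracket -> illegal
(2,0): flips 3 -> legal
(3,0): flips 3 -> legal
(4,0): no bracket -> illegal
(4,1): flips 1 -> legal
(4,3): no bracket -> illegal
(4,4): no bracket -> illegal
(5,2): no bracket -> illegal
(5,4): no bracket -> illegal
B mobility = 5
-- W to move --
(0,1): no bracket -> illegal
(0,2): flips 1 -> legal
(0,4): no bracket -> illegal
(1,3): flips 1 -> legal
(1,4): flips 1 -> legal
(2,4): flips 1 -> legal
(2,5): no bracket -> illegal
(3,5): flips 2 -> legal
(4,0): no bracket -> illegal
(4,1): no bracket -> illegal
(4,3): no bracket -> illegal
(4,4): flips 1 -> legal
(4,5): no bracket -> illegal
(5,0): no bracket -> illegal
(5,2): flips 1 -> legal
W mobility = 7

Answer: B=5 W=7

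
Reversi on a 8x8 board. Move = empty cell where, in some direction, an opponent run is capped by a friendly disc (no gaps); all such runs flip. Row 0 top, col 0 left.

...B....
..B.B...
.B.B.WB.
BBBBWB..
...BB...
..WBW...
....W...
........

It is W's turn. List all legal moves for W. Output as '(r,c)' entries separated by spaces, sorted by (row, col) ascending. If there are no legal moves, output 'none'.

(0,1): flips 2 -> legal
(0,2): no bracket -> illegal
(0,4): no bracket -> illegal
(0,5): no bracket -> illegal
(1,0): flips 3 -> legal
(1,1): no bracket -> illegal
(1,3): no bracket -> illegal
(1,5): no bracket -> illegal
(1,6): no bracket -> illegal
(1,7): no bracket -> illegal
(2,0): no bracket -> illegal
(2,2): no bracket -> illegal
(2,4): no bracket -> illegal
(2,7): flips 1 -> legal
(3,6): flips 1 -> legal
(3,7): no bracket -> illegal
(4,0): no bracket -> illegal
(4,1): no bracket -> illegal
(4,2): flips 1 -> legal
(4,5): flips 1 -> legal
(4,6): no bracket -> illegal
(5,5): no bracket -> illegal
(6,2): no bracket -> illegal
(6,3): no bracket -> illegal

Answer: (0,1) (1,0) (2,7) (3,6) (4,2) (4,5)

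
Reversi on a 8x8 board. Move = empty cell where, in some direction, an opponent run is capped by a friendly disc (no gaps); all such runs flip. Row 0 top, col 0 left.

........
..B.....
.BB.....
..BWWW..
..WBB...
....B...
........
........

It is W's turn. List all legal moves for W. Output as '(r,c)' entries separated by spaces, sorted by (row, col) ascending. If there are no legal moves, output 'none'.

(0,1): no bracket -> illegal
(0,2): flips 3 -> legal
(0,3): no bracket -> illegal
(1,0): no bracket -> illegal
(1,1): flips 1 -> legal
(1,3): no bracket -> illegal
(2,0): no bracket -> illegal
(2,3): no bracket -> illegal
(3,0): no bracket -> illegal
(3,1): flips 1 -> legal
(4,1): no bracket -> illegal
(4,5): flips 2 -> legal
(5,2): flips 1 -> legal
(5,3): flips 2 -> legal
(5,5): flips 1 -> legal
(6,3): no bracket -> illegal
(6,4): flips 2 -> legal
(6,5): no bracket -> illegal

Answer: (0,2) (1,1) (3,1) (4,5) (5,2) (5,3) (5,5) (6,4)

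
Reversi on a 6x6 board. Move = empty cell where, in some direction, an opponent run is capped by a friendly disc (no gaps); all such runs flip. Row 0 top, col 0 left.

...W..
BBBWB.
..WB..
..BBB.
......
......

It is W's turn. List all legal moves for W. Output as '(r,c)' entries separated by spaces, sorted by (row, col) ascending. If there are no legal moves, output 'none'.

(0,0): flips 1 -> legal
(0,1): no bracket -> illegal
(0,2): flips 1 -> legal
(0,4): no bracket -> illegal
(0,5): no bracket -> illegal
(1,5): flips 1 -> legal
(2,0): no bracket -> illegal
(2,1): flips 1 -> legal
(2,4): flips 1 -> legal
(2,5): flips 1 -> legal
(3,1): no bracket -> illegal
(3,5): no bracket -> illegal
(4,1): no bracket -> illegal
(4,2): flips 1 -> legal
(4,3): flips 2 -> legal
(4,4): flips 1 -> legal
(4,5): no bracket -> illegal

Answer: (0,0) (0,2) (1,5) (2,1) (2,4) (2,5) (4,2) (4,3) (4,4)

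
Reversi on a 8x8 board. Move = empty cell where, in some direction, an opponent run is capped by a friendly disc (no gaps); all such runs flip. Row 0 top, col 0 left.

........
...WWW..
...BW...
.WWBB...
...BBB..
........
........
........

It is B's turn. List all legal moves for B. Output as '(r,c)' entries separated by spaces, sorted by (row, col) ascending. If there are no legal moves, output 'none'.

(0,2): no bracket -> illegal
(0,3): flips 1 -> legal
(0,4): flips 2 -> legal
(0,5): flips 1 -> legal
(0,6): flips 2 -> legal
(1,2): no bracket -> illegal
(1,6): no bracket -> illegal
(2,0): no bracket -> illegal
(2,1): flips 1 -> legal
(2,2): no bracket -> illegal
(2,5): flips 1 -> legal
(2,6): no bracket -> illegal
(3,0): flips 2 -> legal
(3,5): no bracket -> illegal
(4,0): no bracket -> illegal
(4,1): flips 1 -> legal
(4,2): no bracket -> illegal

Answer: (0,3) (0,4) (0,5) (0,6) (2,1) (2,5) (3,0) (4,1)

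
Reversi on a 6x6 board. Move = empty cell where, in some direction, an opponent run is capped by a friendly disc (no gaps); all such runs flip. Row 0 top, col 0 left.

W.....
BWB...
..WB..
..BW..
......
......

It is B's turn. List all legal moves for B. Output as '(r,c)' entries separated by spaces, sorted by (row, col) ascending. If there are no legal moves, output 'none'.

(0,1): no bracket -> illegal
(0,2): no bracket -> illegal
(1,3): no bracket -> illegal
(2,0): no bracket -> illegal
(2,1): flips 1 -> legal
(2,4): no bracket -> illegal
(3,1): no bracket -> illegal
(3,4): flips 1 -> legal
(4,2): no bracket -> illegal
(4,3): flips 1 -> legal
(4,4): no bracket -> illegal

Answer: (2,1) (3,4) (4,3)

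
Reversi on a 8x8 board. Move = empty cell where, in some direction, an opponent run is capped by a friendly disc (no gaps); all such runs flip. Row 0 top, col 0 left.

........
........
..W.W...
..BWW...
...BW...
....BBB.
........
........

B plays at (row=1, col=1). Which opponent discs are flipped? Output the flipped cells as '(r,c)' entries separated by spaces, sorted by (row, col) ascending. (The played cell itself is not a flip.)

Dir NW: first cell '.' (not opp) -> no flip
Dir N: first cell '.' (not opp) -> no flip
Dir NE: first cell '.' (not opp) -> no flip
Dir W: first cell '.' (not opp) -> no flip
Dir E: first cell '.' (not opp) -> no flip
Dir SW: first cell '.' (not opp) -> no flip
Dir S: first cell '.' (not opp) -> no flip
Dir SE: opp run (2,2) (3,3) (4,4) capped by B -> flip

Answer: (2,2) (3,3) (4,4)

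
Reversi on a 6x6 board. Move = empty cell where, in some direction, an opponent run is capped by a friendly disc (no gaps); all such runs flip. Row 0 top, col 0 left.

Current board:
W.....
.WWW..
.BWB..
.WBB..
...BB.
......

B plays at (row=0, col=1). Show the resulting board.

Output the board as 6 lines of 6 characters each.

Answer: WB....
.BBW..
.BWB..
.WBB..
...BB.
......

Derivation:
Place B at (0,1); scan 8 dirs for brackets.
Dir NW: edge -> no flip
Dir N: edge -> no flip
Dir NE: edge -> no flip
Dir W: opp run (0,0), next=edge -> no flip
Dir E: first cell '.' (not opp) -> no flip
Dir SW: first cell '.' (not opp) -> no flip
Dir S: opp run (1,1) capped by B -> flip
Dir SE: opp run (1,2) capped by B -> flip
All flips: (1,1) (1,2)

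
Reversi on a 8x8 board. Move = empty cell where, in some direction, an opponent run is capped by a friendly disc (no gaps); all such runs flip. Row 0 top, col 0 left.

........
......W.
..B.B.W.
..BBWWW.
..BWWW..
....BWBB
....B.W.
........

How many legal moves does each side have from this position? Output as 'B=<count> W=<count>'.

-- B to move --
(0,5): no bracket -> illegal
(0,6): no bracket -> illegal
(0,7): no bracket -> illegal
(1,5): no bracket -> illegal
(1,7): no bracket -> illegal
(2,3): flips 2 -> legal
(2,5): no bracket -> illegal
(2,7): flips 2 -> legal
(3,7): flips 3 -> legal
(4,6): flips 5 -> legal
(4,7): no bracket -> illegal
(5,2): no bracket -> illegal
(5,3): flips 1 -> legal
(6,5): no bracket -> illegal
(6,7): no bracket -> illegal
(7,5): flips 1 -> legal
(7,6): flips 1 -> legal
(7,7): flips 3 -> legal
B mobility = 8
-- W to move --
(1,1): flips 2 -> legal
(1,2): no bracket -> illegal
(1,3): flips 1 -> legal
(1,4): flips 1 -> legal
(1,5): no bracket -> illegal
(2,1): flips 1 -> legal
(2,3): flips 1 -> legal
(2,5): no bracket -> illegal
(3,1): flips 2 -> legal
(4,1): flips 1 -> legal
(4,6): flips 1 -> legal
(4,7): no bracket -> illegal
(5,1): no bracket -> illegal
(5,2): no bracket -> illegal
(5,3): flips 1 -> legal
(6,3): flips 1 -> legal
(6,5): flips 1 -> legal
(6,7): flips 1 -> legal
(7,3): flips 1 -> legal
(7,4): flips 2 -> legal
(7,5): no bracket -> illegal
W mobility = 14

Answer: B=8 W=14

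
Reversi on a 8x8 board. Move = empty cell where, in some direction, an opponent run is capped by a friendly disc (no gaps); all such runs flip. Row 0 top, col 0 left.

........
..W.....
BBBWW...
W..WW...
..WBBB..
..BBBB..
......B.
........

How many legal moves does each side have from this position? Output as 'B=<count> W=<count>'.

Answer: B=10 W=10

Derivation:
-- B to move --
(0,1): flips 3 -> legal
(0,2): flips 1 -> legal
(0,3): flips 1 -> legal
(1,1): no bracket -> illegal
(1,3): flips 2 -> legal
(1,4): flips 2 -> legal
(1,5): no bracket -> illegal
(2,5): flips 3 -> legal
(3,1): flips 1 -> legal
(3,2): flips 1 -> legal
(3,5): no bracket -> illegal
(4,0): flips 1 -> legal
(4,1): flips 1 -> legal
(5,1): no bracket -> illegal
B mobility = 10
-- W to move --
(1,0): flips 1 -> legal
(1,1): flips 1 -> legal
(1,3): no bracket -> illegal
(3,1): no bracket -> illegal
(3,2): flips 1 -> legal
(3,5): no bracket -> illegal
(3,6): no bracket -> illegal
(4,1): no bracket -> illegal
(4,6): flips 3 -> legal
(5,1): no bracket -> illegal
(5,6): flips 1 -> legal
(5,7): no bracket -> illegal
(6,1): flips 2 -> legal
(6,2): flips 1 -> legal
(6,3): flips 2 -> legal
(6,4): flips 3 -> legal
(6,5): no bracket -> illegal
(6,7): no bracket -> illegal
(7,5): no bracket -> illegal
(7,6): no bracket -> illegal
(7,7): flips 3 -> legal
W mobility = 10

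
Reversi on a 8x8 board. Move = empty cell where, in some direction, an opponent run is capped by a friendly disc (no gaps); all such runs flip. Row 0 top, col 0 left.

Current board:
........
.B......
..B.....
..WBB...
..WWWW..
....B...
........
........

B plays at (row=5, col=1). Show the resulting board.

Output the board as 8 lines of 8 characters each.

Answer: ........
.B......
..B.....
..WBB...
..BWWW..
.B..B...
........
........

Derivation:
Place B at (5,1); scan 8 dirs for brackets.
Dir NW: first cell '.' (not opp) -> no flip
Dir N: first cell '.' (not opp) -> no flip
Dir NE: opp run (4,2) capped by B -> flip
Dir W: first cell '.' (not opp) -> no flip
Dir E: first cell '.' (not opp) -> no flip
Dir SW: first cell '.' (not opp) -> no flip
Dir S: first cell '.' (not opp) -> no flip
Dir SE: first cell '.' (not opp) -> no flip
All flips: (4,2)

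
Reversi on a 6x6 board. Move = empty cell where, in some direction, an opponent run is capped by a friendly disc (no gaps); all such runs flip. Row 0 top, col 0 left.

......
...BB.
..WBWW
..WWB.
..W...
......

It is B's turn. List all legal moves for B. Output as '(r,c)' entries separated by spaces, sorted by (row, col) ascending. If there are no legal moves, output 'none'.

Answer: (2,1) (3,1) (3,5) (4,1) (4,3)

Derivation:
(1,1): no bracket -> illegal
(1,2): no bracket -> illegal
(1,5): no bracket -> illegal
(2,1): flips 1 -> legal
(3,1): flips 3 -> legal
(3,5): flips 1 -> legal
(4,1): flips 1 -> legal
(4,3): flips 1 -> legal
(4,4): no bracket -> illegal
(5,1): no bracket -> illegal
(5,2): no bracket -> illegal
(5,3): no bracket -> illegal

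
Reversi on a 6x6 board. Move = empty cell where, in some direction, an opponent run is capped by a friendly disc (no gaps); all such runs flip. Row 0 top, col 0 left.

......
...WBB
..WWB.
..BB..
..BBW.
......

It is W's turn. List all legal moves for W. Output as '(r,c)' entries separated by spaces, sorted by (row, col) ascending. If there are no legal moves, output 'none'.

Answer: (0,5) (2,5) (3,5) (4,1) (5,2) (5,3)

Derivation:
(0,3): no bracket -> illegal
(0,4): no bracket -> illegal
(0,5): flips 1 -> legal
(2,1): no bracket -> illegal
(2,5): flips 1 -> legal
(3,1): no bracket -> illegal
(3,4): no bracket -> illegal
(3,5): flips 1 -> legal
(4,1): flips 3 -> legal
(5,1): no bracket -> illegal
(5,2): flips 2 -> legal
(5,3): flips 2 -> legal
(5,4): no bracket -> illegal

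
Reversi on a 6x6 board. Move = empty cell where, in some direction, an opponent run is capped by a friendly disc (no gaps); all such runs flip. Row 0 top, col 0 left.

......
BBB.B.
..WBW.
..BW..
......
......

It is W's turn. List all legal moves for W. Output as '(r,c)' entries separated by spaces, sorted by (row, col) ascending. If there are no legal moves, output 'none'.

Answer: (0,0) (0,2) (0,4) (1,3) (3,1) (4,2)

Derivation:
(0,0): flips 1 -> legal
(0,1): no bracket -> illegal
(0,2): flips 1 -> legal
(0,3): no bracket -> illegal
(0,4): flips 1 -> legal
(0,5): no bracket -> illegal
(1,3): flips 1 -> legal
(1,5): no bracket -> illegal
(2,0): no bracket -> illegal
(2,1): no bracket -> illegal
(2,5): no bracket -> illegal
(3,1): flips 1 -> legal
(3,4): no bracket -> illegal
(4,1): no bracket -> illegal
(4,2): flips 1 -> legal
(4,3): no bracket -> illegal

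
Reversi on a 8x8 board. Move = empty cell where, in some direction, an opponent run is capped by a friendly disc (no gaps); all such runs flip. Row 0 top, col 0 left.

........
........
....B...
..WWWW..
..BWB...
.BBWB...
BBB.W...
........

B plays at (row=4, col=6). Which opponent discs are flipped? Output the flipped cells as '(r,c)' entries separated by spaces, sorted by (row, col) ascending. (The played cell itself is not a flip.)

Dir NW: opp run (3,5) capped by B -> flip
Dir N: first cell '.' (not opp) -> no flip
Dir NE: first cell '.' (not opp) -> no flip
Dir W: first cell '.' (not opp) -> no flip
Dir E: first cell '.' (not opp) -> no flip
Dir SW: first cell '.' (not opp) -> no flip
Dir S: first cell '.' (not opp) -> no flip
Dir SE: first cell '.' (not opp) -> no flip

Answer: (3,5)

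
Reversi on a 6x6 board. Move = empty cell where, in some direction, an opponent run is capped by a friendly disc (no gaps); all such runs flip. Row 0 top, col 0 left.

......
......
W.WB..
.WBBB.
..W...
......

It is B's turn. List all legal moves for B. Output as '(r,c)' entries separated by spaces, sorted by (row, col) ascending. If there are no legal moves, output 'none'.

Answer: (1,1) (1,2) (2,1) (3,0) (5,1) (5,2)

Derivation:
(1,0): no bracket -> illegal
(1,1): flips 1 -> legal
(1,2): flips 1 -> legal
(1,3): no bracket -> illegal
(2,1): flips 1 -> legal
(3,0): flips 1 -> legal
(4,0): no bracket -> illegal
(4,1): no bracket -> illegal
(4,3): no bracket -> illegal
(5,1): flips 1 -> legal
(5,2): flips 1 -> legal
(5,3): no bracket -> illegal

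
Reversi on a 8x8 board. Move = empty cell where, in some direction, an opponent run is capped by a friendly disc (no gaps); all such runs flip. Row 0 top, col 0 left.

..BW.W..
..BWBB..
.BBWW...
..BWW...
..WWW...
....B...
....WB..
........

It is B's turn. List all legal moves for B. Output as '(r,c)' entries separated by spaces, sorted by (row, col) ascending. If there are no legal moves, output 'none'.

Answer: (0,4) (2,5) (3,5) (4,5) (5,1) (5,2) (5,5) (6,3) (7,4)

Derivation:
(0,4): flips 2 -> legal
(0,6): no bracket -> illegal
(1,6): no bracket -> illegal
(2,5): flips 2 -> legal
(3,1): no bracket -> illegal
(3,5): flips 4 -> legal
(4,1): no bracket -> illegal
(4,5): flips 2 -> legal
(5,1): flips 3 -> legal
(5,2): flips 1 -> legal
(5,3): no bracket -> illegal
(5,5): flips 2 -> legal
(6,3): flips 1 -> legal
(7,3): no bracket -> illegal
(7,4): flips 1 -> legal
(7,5): no bracket -> illegal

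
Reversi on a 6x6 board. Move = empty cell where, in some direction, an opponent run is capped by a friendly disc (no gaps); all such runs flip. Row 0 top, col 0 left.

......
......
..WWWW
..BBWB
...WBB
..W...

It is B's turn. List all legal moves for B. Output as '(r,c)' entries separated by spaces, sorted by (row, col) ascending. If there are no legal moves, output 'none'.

Answer: (1,1) (1,2) (1,3) (1,4) (1,5) (4,2) (5,3) (5,4)

Derivation:
(1,1): flips 1 -> legal
(1,2): flips 3 -> legal
(1,3): flips 2 -> legal
(1,4): flips 3 -> legal
(1,5): flips 2 -> legal
(2,1): no bracket -> illegal
(3,1): no bracket -> illegal
(4,1): no bracket -> illegal
(4,2): flips 1 -> legal
(5,1): no bracket -> illegal
(5,3): flips 1 -> legal
(5,4): flips 1 -> legal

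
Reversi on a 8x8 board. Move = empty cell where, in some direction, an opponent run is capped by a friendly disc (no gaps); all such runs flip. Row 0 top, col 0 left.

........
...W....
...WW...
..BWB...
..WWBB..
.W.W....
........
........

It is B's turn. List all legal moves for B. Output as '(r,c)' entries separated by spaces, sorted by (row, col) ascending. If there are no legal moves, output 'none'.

(0,2): no bracket -> illegal
(0,3): no bracket -> illegal
(0,4): no bracket -> illegal
(1,2): flips 1 -> legal
(1,4): flips 2 -> legal
(1,5): no bracket -> illegal
(2,2): flips 1 -> legal
(2,5): no bracket -> illegal
(3,1): no bracket -> illegal
(3,5): no bracket -> illegal
(4,0): no bracket -> illegal
(4,1): flips 2 -> legal
(5,0): no bracket -> illegal
(5,2): flips 2 -> legal
(5,4): flips 1 -> legal
(6,0): no bracket -> illegal
(6,1): no bracket -> illegal
(6,2): flips 1 -> legal
(6,3): no bracket -> illegal
(6,4): no bracket -> illegal

Answer: (1,2) (1,4) (2,2) (4,1) (5,2) (5,4) (6,2)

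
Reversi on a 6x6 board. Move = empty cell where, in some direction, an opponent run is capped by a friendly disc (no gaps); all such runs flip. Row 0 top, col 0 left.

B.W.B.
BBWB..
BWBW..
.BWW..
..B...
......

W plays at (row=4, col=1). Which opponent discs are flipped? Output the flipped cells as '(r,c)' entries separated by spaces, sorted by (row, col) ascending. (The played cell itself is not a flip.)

Answer: (3,1)

Derivation:
Dir NW: first cell '.' (not opp) -> no flip
Dir N: opp run (3,1) capped by W -> flip
Dir NE: first cell 'W' (not opp) -> no flip
Dir W: first cell '.' (not opp) -> no flip
Dir E: opp run (4,2), next='.' -> no flip
Dir SW: first cell '.' (not opp) -> no flip
Dir S: first cell '.' (not opp) -> no flip
Dir SE: first cell '.' (not opp) -> no flip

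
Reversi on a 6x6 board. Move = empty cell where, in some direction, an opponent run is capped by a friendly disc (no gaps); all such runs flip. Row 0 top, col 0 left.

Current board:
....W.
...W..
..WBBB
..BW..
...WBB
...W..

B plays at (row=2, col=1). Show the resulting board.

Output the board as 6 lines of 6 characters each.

Answer: ....W.
...W..
.BBBBB
..BW..
...WBB
...W..

Derivation:
Place B at (2,1); scan 8 dirs for brackets.
Dir NW: first cell '.' (not opp) -> no flip
Dir N: first cell '.' (not opp) -> no flip
Dir NE: first cell '.' (not opp) -> no flip
Dir W: first cell '.' (not opp) -> no flip
Dir E: opp run (2,2) capped by B -> flip
Dir SW: first cell '.' (not opp) -> no flip
Dir S: first cell '.' (not opp) -> no flip
Dir SE: first cell 'B' (not opp) -> no flip
All flips: (2,2)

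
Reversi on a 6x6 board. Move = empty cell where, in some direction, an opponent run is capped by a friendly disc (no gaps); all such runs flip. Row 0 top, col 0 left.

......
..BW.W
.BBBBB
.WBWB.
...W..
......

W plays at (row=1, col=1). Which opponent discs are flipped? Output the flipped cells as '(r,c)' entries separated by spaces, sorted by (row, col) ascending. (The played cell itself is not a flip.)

Answer: (1,2) (2,1) (2,2)

Derivation:
Dir NW: first cell '.' (not opp) -> no flip
Dir N: first cell '.' (not opp) -> no flip
Dir NE: first cell '.' (not opp) -> no flip
Dir W: first cell '.' (not opp) -> no flip
Dir E: opp run (1,2) capped by W -> flip
Dir SW: first cell '.' (not opp) -> no flip
Dir S: opp run (2,1) capped by W -> flip
Dir SE: opp run (2,2) capped by W -> flip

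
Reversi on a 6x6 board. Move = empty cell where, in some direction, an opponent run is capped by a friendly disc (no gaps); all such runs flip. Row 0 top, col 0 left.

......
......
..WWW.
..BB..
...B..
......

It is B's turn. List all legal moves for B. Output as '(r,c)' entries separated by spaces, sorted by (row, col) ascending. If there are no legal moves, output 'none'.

Answer: (1,1) (1,2) (1,3) (1,4) (1,5)

Derivation:
(1,1): flips 1 -> legal
(1,2): flips 1 -> legal
(1,3): flips 1 -> legal
(1,4): flips 1 -> legal
(1,5): flips 1 -> legal
(2,1): no bracket -> illegal
(2,5): no bracket -> illegal
(3,1): no bracket -> illegal
(3,4): no bracket -> illegal
(3,5): no bracket -> illegal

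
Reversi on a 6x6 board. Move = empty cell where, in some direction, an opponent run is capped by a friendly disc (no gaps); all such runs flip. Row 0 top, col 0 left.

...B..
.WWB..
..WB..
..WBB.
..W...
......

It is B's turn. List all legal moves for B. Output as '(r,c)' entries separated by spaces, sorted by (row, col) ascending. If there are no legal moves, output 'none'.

(0,0): flips 2 -> legal
(0,1): flips 1 -> legal
(0,2): no bracket -> illegal
(1,0): flips 2 -> legal
(2,0): no bracket -> illegal
(2,1): flips 2 -> legal
(3,1): flips 2 -> legal
(4,1): flips 1 -> legal
(4,3): no bracket -> illegal
(5,1): flips 1 -> legal
(5,2): no bracket -> illegal
(5,3): no bracket -> illegal

Answer: (0,0) (0,1) (1,0) (2,1) (3,1) (4,1) (5,1)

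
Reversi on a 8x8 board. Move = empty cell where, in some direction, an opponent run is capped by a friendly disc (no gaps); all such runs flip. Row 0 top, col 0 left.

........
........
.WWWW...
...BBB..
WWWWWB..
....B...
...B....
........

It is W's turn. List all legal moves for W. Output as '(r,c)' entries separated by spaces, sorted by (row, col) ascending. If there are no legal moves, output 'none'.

Answer: (2,5) (2,6) (4,6) (5,6) (6,4) (6,5)

Derivation:
(2,5): flips 1 -> legal
(2,6): flips 1 -> legal
(3,2): no bracket -> illegal
(3,6): no bracket -> illegal
(4,6): flips 2 -> legal
(5,2): no bracket -> illegal
(5,3): no bracket -> illegal
(5,5): no bracket -> illegal
(5,6): flips 2 -> legal
(6,2): no bracket -> illegal
(6,4): flips 1 -> legal
(6,5): flips 1 -> legal
(7,2): no bracket -> illegal
(7,3): no bracket -> illegal
(7,4): no bracket -> illegal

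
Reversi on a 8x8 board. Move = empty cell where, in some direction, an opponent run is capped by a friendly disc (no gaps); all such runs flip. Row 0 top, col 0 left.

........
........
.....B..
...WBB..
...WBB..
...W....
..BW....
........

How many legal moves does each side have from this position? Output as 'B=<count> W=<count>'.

-- B to move --
(2,2): flips 1 -> legal
(2,3): no bracket -> illegal
(2,4): no bracket -> illegal
(3,2): flips 1 -> legal
(4,2): flips 1 -> legal
(5,2): flips 1 -> legal
(5,4): no bracket -> illegal
(6,4): flips 1 -> legal
(7,2): no bracket -> illegal
(7,3): no bracket -> illegal
(7,4): no bracket -> illegal
B mobility = 5
-- W to move --
(1,4): no bracket -> illegal
(1,5): no bracket -> illegal
(1,6): flips 2 -> legal
(2,3): no bracket -> illegal
(2,4): no bracket -> illegal
(2,6): flips 2 -> legal
(3,6): flips 2 -> legal
(4,6): flips 2 -> legal
(5,1): no bracket -> illegal
(5,2): no bracket -> illegal
(5,4): no bracket -> illegal
(5,5): flips 1 -> legal
(5,6): no bracket -> illegal
(6,1): flips 1 -> legal
(7,1): flips 1 -> legal
(7,2): no bracket -> illegal
(7,3): no bracket -> illegal
W mobility = 7

Answer: B=5 W=7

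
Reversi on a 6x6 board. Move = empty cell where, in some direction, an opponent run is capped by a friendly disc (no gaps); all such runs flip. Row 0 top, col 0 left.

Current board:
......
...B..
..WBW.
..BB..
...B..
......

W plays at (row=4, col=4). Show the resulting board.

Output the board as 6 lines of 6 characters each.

Answer: ......
...B..
..WBW.
..BW..
...BW.
......

Derivation:
Place W at (4,4); scan 8 dirs for brackets.
Dir NW: opp run (3,3) capped by W -> flip
Dir N: first cell '.' (not opp) -> no flip
Dir NE: first cell '.' (not opp) -> no flip
Dir W: opp run (4,3), next='.' -> no flip
Dir E: first cell '.' (not opp) -> no flip
Dir SW: first cell '.' (not opp) -> no flip
Dir S: first cell '.' (not opp) -> no flip
Dir SE: first cell '.' (not opp) -> no flip
All flips: (3,3)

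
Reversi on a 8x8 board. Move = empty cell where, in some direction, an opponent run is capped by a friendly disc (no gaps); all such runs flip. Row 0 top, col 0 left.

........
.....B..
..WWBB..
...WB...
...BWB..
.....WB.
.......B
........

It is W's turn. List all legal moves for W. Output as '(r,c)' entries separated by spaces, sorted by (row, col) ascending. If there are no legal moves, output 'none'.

(0,4): no bracket -> illegal
(0,5): no bracket -> illegal
(0,6): flips 2 -> legal
(1,3): no bracket -> illegal
(1,4): flips 2 -> legal
(1,6): no bracket -> illegal
(2,6): flips 2 -> legal
(3,2): no bracket -> illegal
(3,5): flips 2 -> legal
(3,6): no bracket -> illegal
(4,2): flips 1 -> legal
(4,6): flips 1 -> legal
(4,7): no bracket -> illegal
(5,2): no bracket -> illegal
(5,3): flips 1 -> legal
(5,4): no bracket -> illegal
(5,7): flips 1 -> legal
(6,5): no bracket -> illegal
(6,6): no bracket -> illegal
(7,6): no bracket -> illegal
(7,7): no bracket -> illegal

Answer: (0,6) (1,4) (2,6) (3,5) (4,2) (4,6) (5,3) (5,7)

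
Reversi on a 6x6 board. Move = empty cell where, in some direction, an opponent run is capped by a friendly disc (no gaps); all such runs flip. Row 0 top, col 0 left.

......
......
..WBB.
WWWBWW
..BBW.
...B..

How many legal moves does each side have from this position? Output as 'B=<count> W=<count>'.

-- B to move --
(1,1): flips 1 -> legal
(1,2): flips 2 -> legal
(1,3): no bracket -> illegal
(2,0): flips 1 -> legal
(2,1): flips 2 -> legal
(2,5): flips 1 -> legal
(4,0): no bracket -> illegal
(4,1): flips 1 -> legal
(4,5): flips 2 -> legal
(5,4): flips 2 -> legal
(5,5): flips 1 -> legal
B mobility = 9
-- W to move --
(1,2): flips 1 -> legal
(1,3): flips 1 -> legal
(1,4): flips 2 -> legal
(1,5): no bracket -> illegal
(2,5): flips 2 -> legal
(4,1): flips 2 -> legal
(5,1): no bracket -> illegal
(5,2): flips 2 -> legal
(5,4): flips 1 -> legal
W mobility = 7

Answer: B=9 W=7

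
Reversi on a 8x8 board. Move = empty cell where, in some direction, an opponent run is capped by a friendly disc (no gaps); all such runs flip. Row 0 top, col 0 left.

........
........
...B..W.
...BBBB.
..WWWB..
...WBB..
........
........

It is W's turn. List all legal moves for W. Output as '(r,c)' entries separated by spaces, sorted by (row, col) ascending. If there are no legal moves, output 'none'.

(1,2): no bracket -> illegal
(1,3): flips 2 -> legal
(1,4): no bracket -> illegal
(2,2): flips 1 -> legal
(2,4): flips 2 -> legal
(2,5): flips 1 -> legal
(2,7): no bracket -> illegal
(3,2): no bracket -> illegal
(3,7): no bracket -> illegal
(4,6): flips 2 -> legal
(4,7): no bracket -> illegal
(5,6): flips 2 -> legal
(6,3): no bracket -> illegal
(6,4): flips 1 -> legal
(6,5): flips 1 -> legal
(6,6): flips 1 -> legal

Answer: (1,3) (2,2) (2,4) (2,5) (4,6) (5,6) (6,4) (6,5) (6,6)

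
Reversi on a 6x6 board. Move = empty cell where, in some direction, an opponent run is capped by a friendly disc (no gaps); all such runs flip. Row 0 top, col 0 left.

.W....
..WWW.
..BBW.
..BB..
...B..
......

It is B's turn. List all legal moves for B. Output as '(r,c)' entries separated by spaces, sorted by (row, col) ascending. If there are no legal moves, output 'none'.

(0,0): no bracket -> illegal
(0,2): flips 1 -> legal
(0,3): flips 1 -> legal
(0,4): flips 1 -> legal
(0,5): flips 1 -> legal
(1,0): no bracket -> illegal
(1,1): no bracket -> illegal
(1,5): flips 1 -> legal
(2,1): no bracket -> illegal
(2,5): flips 1 -> legal
(3,4): no bracket -> illegal
(3,5): no bracket -> illegal

Answer: (0,2) (0,3) (0,4) (0,5) (1,5) (2,5)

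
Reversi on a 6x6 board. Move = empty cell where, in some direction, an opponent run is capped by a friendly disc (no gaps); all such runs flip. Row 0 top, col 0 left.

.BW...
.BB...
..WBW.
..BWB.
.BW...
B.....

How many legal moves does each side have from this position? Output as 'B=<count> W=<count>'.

Answer: B=7 W=7

Derivation:
-- B to move --
(0,3): flips 1 -> legal
(1,3): no bracket -> illegal
(1,4): flips 1 -> legal
(1,5): no bracket -> illegal
(2,1): flips 1 -> legal
(2,5): flips 1 -> legal
(3,1): no bracket -> illegal
(3,5): no bracket -> illegal
(4,3): flips 2 -> legal
(4,4): flips 2 -> legal
(5,1): no bracket -> illegal
(5,2): flips 1 -> legal
(5,3): no bracket -> illegal
B mobility = 7
-- W to move --
(0,0): flips 2 -> legal
(0,3): no bracket -> illegal
(1,0): no bracket -> illegal
(1,3): flips 1 -> legal
(1,4): no bracket -> illegal
(2,0): flips 1 -> legal
(2,1): no bracket -> illegal
(2,5): no bracket -> illegal
(3,0): no bracket -> illegal
(3,1): flips 1 -> legal
(3,5): flips 1 -> legal
(4,0): flips 1 -> legal
(4,3): no bracket -> illegal
(4,4): flips 1 -> legal
(4,5): no bracket -> illegal
(5,1): no bracket -> illegal
(5,2): no bracket -> illegal
W mobility = 7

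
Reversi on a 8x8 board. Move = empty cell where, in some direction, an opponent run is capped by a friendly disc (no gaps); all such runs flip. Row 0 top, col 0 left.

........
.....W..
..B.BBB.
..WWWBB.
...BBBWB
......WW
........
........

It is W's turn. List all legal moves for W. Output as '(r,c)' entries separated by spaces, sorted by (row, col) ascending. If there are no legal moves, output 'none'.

Answer: (1,1) (1,2) (1,3) (1,4) (1,6) (3,7) (4,2) (5,2) (5,3) (5,4) (5,5)

Derivation:
(1,1): flips 1 -> legal
(1,2): flips 1 -> legal
(1,3): flips 2 -> legal
(1,4): flips 1 -> legal
(1,6): flips 3 -> legal
(1,7): no bracket -> illegal
(2,1): no bracket -> illegal
(2,3): no bracket -> illegal
(2,7): no bracket -> illegal
(3,1): no bracket -> illegal
(3,7): flips 4 -> legal
(4,2): flips 3 -> legal
(5,2): flips 1 -> legal
(5,3): flips 1 -> legal
(5,4): flips 2 -> legal
(5,5): flips 4 -> legal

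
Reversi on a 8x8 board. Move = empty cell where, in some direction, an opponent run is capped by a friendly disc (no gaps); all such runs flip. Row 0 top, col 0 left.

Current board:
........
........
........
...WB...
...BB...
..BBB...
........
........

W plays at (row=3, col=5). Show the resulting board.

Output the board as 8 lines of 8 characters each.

Place W at (3,5); scan 8 dirs for brackets.
Dir NW: first cell '.' (not opp) -> no flip
Dir N: first cell '.' (not opp) -> no flip
Dir NE: first cell '.' (not opp) -> no flip
Dir W: opp run (3,4) capped by W -> flip
Dir E: first cell '.' (not opp) -> no flip
Dir SW: opp run (4,4) (5,3), next='.' -> no flip
Dir S: first cell '.' (not opp) -> no flip
Dir SE: first cell '.' (not opp) -> no flip
All flips: (3,4)

Answer: ........
........
........
...WWW..
...BB...
..BBB...
........
........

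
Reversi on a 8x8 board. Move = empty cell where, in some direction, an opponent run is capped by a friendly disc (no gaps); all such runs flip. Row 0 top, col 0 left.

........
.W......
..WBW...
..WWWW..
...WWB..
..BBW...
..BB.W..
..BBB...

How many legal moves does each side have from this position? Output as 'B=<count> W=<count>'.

-- B to move --
(0,0): no bracket -> illegal
(0,1): no bracket -> illegal
(0,2): no bracket -> illegal
(1,0): no bracket -> illegal
(1,2): no bracket -> illegal
(1,3): no bracket -> illegal
(1,4): no bracket -> illegal
(1,5): no bracket -> illegal
(2,0): no bracket -> illegal
(2,1): flips 1 -> legal
(2,5): flips 4 -> legal
(2,6): flips 2 -> legal
(3,1): no bracket -> illegal
(3,6): no bracket -> illegal
(4,1): flips 1 -> legal
(4,2): flips 2 -> legal
(4,6): no bracket -> illegal
(5,5): flips 1 -> legal
(5,6): flips 1 -> legal
(6,4): no bracket -> illegal
(6,6): no bracket -> illegal
(7,5): no bracket -> illegal
(7,6): no bracket -> illegal
B mobility = 7
-- W to move --
(1,2): flips 1 -> legal
(1,3): flips 1 -> legal
(1,4): flips 1 -> legal
(3,6): flips 1 -> legal
(4,1): no bracket -> illegal
(4,2): no bracket -> illegal
(4,6): flips 1 -> legal
(5,1): flips 2 -> legal
(5,5): flips 1 -> legal
(5,6): flips 1 -> legal
(6,1): flips 1 -> legal
(6,4): no bracket -> illegal
(7,1): flips 2 -> legal
(7,5): no bracket -> illegal
W mobility = 10

Answer: B=7 W=10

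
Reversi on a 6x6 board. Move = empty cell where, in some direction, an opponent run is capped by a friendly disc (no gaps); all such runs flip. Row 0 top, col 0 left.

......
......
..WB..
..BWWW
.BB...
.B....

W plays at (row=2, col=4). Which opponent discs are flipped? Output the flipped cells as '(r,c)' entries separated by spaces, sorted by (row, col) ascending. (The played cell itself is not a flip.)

Dir NW: first cell '.' (not opp) -> no flip
Dir N: first cell '.' (not opp) -> no flip
Dir NE: first cell '.' (not opp) -> no flip
Dir W: opp run (2,3) capped by W -> flip
Dir E: first cell '.' (not opp) -> no flip
Dir SW: first cell 'W' (not opp) -> no flip
Dir S: first cell 'W' (not opp) -> no flip
Dir SE: first cell 'W' (not opp) -> no flip

Answer: (2,3)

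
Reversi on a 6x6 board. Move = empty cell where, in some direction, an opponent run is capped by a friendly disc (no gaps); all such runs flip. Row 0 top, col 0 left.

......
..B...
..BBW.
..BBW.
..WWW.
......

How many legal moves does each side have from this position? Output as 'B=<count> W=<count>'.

-- B to move --
(1,3): no bracket -> illegal
(1,4): no bracket -> illegal
(1,5): flips 1 -> legal
(2,5): flips 1 -> legal
(3,1): no bracket -> illegal
(3,5): flips 1 -> legal
(4,1): no bracket -> illegal
(4,5): flips 1 -> legal
(5,1): flips 1 -> legal
(5,2): flips 1 -> legal
(5,3): flips 1 -> legal
(5,4): flips 1 -> legal
(5,5): flips 1 -> legal
B mobility = 9
-- W to move --
(0,1): flips 2 -> legal
(0,2): flips 3 -> legal
(0,3): no bracket -> illegal
(1,1): flips 2 -> legal
(1,3): flips 2 -> legal
(1,4): no bracket -> illegal
(2,1): flips 3 -> legal
(3,1): flips 2 -> legal
(4,1): no bracket -> illegal
W mobility = 6

Answer: B=9 W=6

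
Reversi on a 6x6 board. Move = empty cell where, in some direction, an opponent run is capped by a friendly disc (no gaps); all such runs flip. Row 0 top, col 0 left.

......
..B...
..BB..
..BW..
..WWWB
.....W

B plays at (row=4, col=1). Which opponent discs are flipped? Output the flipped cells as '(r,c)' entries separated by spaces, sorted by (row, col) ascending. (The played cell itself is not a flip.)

Answer: (4,2) (4,3) (4,4)

Derivation:
Dir NW: first cell '.' (not opp) -> no flip
Dir N: first cell '.' (not opp) -> no flip
Dir NE: first cell 'B' (not opp) -> no flip
Dir W: first cell '.' (not opp) -> no flip
Dir E: opp run (4,2) (4,3) (4,4) capped by B -> flip
Dir SW: first cell '.' (not opp) -> no flip
Dir S: first cell '.' (not opp) -> no flip
Dir SE: first cell '.' (not opp) -> no flip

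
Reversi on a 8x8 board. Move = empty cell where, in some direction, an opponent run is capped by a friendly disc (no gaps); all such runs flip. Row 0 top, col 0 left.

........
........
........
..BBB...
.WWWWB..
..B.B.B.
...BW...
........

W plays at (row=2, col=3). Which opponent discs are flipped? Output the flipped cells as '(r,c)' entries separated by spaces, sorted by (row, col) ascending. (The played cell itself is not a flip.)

Answer: (3,2) (3,3)

Derivation:
Dir NW: first cell '.' (not opp) -> no flip
Dir N: first cell '.' (not opp) -> no flip
Dir NE: first cell '.' (not opp) -> no flip
Dir W: first cell '.' (not opp) -> no flip
Dir E: first cell '.' (not opp) -> no flip
Dir SW: opp run (3,2) capped by W -> flip
Dir S: opp run (3,3) capped by W -> flip
Dir SE: opp run (3,4) (4,5) (5,6), next='.' -> no flip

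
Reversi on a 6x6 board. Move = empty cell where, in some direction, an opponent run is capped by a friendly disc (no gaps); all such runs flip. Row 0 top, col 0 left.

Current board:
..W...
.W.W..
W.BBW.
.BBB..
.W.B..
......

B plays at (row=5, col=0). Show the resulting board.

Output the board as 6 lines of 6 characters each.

Place B at (5,0); scan 8 dirs for brackets.
Dir NW: edge -> no flip
Dir N: first cell '.' (not opp) -> no flip
Dir NE: opp run (4,1) capped by B -> flip
Dir W: edge -> no flip
Dir E: first cell '.' (not opp) -> no flip
Dir SW: edge -> no flip
Dir S: edge -> no flip
Dir SE: edge -> no flip
All flips: (4,1)

Answer: ..W...
.W.W..
W.BBW.
.BBB..
.B.B..
B.....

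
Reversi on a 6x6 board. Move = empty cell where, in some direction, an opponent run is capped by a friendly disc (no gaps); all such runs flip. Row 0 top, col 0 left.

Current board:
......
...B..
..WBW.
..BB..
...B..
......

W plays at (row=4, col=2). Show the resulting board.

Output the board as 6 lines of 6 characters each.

Answer: ......
...B..
..WBW.
..WW..
..WB..
......

Derivation:
Place W at (4,2); scan 8 dirs for brackets.
Dir NW: first cell '.' (not opp) -> no flip
Dir N: opp run (3,2) capped by W -> flip
Dir NE: opp run (3,3) capped by W -> flip
Dir W: first cell '.' (not opp) -> no flip
Dir E: opp run (4,3), next='.' -> no flip
Dir SW: first cell '.' (not opp) -> no flip
Dir S: first cell '.' (not opp) -> no flip
Dir SE: first cell '.' (not opp) -> no flip
All flips: (3,2) (3,3)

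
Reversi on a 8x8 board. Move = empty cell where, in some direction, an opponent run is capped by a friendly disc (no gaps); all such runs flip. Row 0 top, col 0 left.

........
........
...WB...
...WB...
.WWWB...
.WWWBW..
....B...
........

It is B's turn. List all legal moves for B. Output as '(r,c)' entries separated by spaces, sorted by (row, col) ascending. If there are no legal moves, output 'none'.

(1,2): flips 1 -> legal
(1,3): no bracket -> illegal
(1,4): no bracket -> illegal
(2,2): flips 2 -> legal
(3,0): no bracket -> illegal
(3,1): flips 2 -> legal
(3,2): flips 2 -> legal
(4,0): flips 3 -> legal
(4,5): no bracket -> illegal
(4,6): flips 1 -> legal
(5,0): flips 3 -> legal
(5,6): flips 1 -> legal
(6,0): flips 3 -> legal
(6,1): flips 2 -> legal
(6,2): flips 1 -> legal
(6,3): no bracket -> illegal
(6,5): no bracket -> illegal
(6,6): flips 1 -> legal

Answer: (1,2) (2,2) (3,1) (3,2) (4,0) (4,6) (5,0) (5,6) (6,0) (6,1) (6,2) (6,6)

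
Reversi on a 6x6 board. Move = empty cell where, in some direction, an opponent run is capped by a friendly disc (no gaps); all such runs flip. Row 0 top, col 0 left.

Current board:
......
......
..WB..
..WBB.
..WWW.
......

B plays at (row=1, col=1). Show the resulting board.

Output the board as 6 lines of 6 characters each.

Answer: ......
.B....
..BB..
..WBB.
..WWW.
......

Derivation:
Place B at (1,1); scan 8 dirs for brackets.
Dir NW: first cell '.' (not opp) -> no flip
Dir N: first cell '.' (not opp) -> no flip
Dir NE: first cell '.' (not opp) -> no flip
Dir W: first cell '.' (not opp) -> no flip
Dir E: first cell '.' (not opp) -> no flip
Dir SW: first cell '.' (not opp) -> no flip
Dir S: first cell '.' (not opp) -> no flip
Dir SE: opp run (2,2) capped by B -> flip
All flips: (2,2)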